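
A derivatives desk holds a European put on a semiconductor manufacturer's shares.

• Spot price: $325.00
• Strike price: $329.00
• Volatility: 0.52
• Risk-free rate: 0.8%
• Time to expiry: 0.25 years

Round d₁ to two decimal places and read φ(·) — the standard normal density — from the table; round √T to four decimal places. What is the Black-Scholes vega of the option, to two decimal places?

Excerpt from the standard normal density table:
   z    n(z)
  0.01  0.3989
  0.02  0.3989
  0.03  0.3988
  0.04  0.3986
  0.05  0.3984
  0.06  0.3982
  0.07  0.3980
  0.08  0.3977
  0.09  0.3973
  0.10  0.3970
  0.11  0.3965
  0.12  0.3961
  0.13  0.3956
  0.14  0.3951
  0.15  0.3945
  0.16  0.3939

σ√T = 0.52·√0.25 = 0.2600
ln(S/K) + (r + σ²/2)T = ln(325/329) + (0.008 + 0.52²/2)·0.25 = -0.0122 + 0.0358 = 0.0236
d₁ = 0.0236 / 0.2600 = 0.0906 which rounds to 0.09
√T = √0.25 = 0.5000
φ(d₁) = φ(0.09) = 0.3973
vega = S·φ(d₁)·√T = 325·0.3973·0.5000 = 64.5613

64.56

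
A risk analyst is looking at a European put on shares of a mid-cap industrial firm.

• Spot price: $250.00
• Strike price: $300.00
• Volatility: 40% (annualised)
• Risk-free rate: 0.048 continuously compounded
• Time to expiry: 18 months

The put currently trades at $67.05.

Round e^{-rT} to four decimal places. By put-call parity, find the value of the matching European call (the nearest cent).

e^(−rT) = e^(−0.048·1.5) = 0.9305
Put-call parity: C − P = S − K·e^(−rT) = 250 − 300·0.9305 = 250 − 279.1500 = -29.1500
C = P + (C − P) = 67.05 + (-29.1500) = 37.9000

$37.90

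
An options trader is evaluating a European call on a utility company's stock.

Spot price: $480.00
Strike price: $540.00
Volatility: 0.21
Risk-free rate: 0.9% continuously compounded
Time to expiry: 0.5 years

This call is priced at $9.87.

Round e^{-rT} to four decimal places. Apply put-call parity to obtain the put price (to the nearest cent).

e^(−rT) = e^(−0.009·0.5) = 0.9955
Put-call parity: C − P = S − K·e^(−rT) = 480 − 540·0.9955 = 480 − 537.5700 = -57.5700
P = C − (C − P) = 9.87 − (-57.5700) = 67.4400

$67.44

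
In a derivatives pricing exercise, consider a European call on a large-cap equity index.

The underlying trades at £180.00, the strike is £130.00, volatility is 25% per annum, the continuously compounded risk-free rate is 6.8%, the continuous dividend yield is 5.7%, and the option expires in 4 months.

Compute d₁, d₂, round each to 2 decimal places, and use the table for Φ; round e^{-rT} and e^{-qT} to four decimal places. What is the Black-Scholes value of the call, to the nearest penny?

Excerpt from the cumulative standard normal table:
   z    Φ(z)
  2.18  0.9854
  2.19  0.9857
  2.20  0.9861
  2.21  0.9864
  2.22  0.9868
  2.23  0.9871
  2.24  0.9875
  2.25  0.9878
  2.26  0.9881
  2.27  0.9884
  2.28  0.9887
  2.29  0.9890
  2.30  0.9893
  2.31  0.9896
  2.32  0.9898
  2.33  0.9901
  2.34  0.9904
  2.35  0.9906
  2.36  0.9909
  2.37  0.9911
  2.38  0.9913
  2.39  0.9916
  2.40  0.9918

£49.60

σ√T = 0.25·√0.3333 = 0.1443
d₁ = [ln(180/130) + (0.068 − 0.057 + 0.25²/2)·0.3333] / 0.1443 = [0.3254 + 0.0141] / 0.1443 = 2.3522 ⇒ 2.35
d₂ = d₁ − σ√T = 2.3522 − 0.1443 = 2.2078 ⇒ 2.21
e^(−qT) = e^(−0.057·0.3333) = 0.9812;  e^(−rT) = e^(−0.068·0.3333) = 0.9776
N(d₁) = N(2.35) = 0.9906;  N(d₂) = N(2.21) = 0.9864
C = 180·0.9812·0.9906 − 130·0.9776·0.9864 = 174.9558 − 125.3596 = 49.5962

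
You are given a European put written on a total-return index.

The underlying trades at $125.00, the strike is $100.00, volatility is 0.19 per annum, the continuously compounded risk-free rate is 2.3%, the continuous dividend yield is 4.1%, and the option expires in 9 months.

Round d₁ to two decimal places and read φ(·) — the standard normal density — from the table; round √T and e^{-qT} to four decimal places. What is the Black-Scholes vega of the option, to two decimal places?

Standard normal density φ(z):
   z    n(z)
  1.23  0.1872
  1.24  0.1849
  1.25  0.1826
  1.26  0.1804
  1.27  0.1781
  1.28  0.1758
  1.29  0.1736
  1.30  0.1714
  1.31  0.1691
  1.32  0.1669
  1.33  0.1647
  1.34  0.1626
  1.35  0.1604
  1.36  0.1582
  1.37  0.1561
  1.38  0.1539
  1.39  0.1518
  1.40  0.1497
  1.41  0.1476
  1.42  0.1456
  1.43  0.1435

σ√T = 0.19·√0.75 = 0.1645
ln(S/K) + (r − q + σ²/2)T = ln(125/100) + (0.023 − 0.041 + 0.19²/2)·0.75 = 0.2231 + 0.0000 = 0.2232
d₁ = 0.2232 / 0.1645 = 1.3564 ≈ 1.36
√T = √0.75 = 0.8660
φ(d₁) = φ(1.36) = 0.1582
exp(−qT) = exp(−0.041·0.75) = 0.9697
vega = S·exp(−qT)·φ(d₁)·√T = 125·0.9697·0.1582·0.8660 = 16.6063

16.61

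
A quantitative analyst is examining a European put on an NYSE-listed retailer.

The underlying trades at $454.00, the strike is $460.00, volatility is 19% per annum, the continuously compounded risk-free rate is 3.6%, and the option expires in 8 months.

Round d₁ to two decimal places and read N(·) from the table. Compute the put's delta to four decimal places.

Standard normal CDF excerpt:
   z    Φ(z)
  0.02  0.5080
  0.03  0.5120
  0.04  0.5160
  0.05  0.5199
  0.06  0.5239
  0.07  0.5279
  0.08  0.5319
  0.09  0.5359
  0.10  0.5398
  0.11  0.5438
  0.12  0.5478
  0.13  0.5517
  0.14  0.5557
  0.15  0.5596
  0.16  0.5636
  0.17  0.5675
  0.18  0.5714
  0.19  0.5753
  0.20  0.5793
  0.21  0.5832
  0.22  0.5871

-0.4404

T = 0.6667;  σ√T = 0.1551
d₁ = [ln(454/460) + (0.036 + ½·0.19²)·0.6667] / (σ√T) = (-0.0131 + 0.0360) / 0.1551 = 0.1476 ≈ 0.15
N(d₁) = N(0.15) = 0.5596
Δ_put = N(d₁) − 1 = 0.5596 − 1 = -0.4404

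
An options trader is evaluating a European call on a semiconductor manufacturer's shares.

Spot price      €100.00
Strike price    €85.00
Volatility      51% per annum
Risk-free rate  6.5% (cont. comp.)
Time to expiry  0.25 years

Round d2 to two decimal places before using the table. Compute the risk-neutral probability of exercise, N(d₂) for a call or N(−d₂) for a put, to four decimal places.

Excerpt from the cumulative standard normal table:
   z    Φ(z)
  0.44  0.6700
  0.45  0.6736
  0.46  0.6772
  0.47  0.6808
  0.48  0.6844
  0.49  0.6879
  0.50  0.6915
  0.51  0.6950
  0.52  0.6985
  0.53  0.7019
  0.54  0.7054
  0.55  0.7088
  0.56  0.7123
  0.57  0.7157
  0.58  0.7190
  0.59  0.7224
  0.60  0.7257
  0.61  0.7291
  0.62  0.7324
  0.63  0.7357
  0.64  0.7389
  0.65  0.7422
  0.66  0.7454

0.7157

T = 0.25;  σ√T = 0.2550
d₁ = [ln(100/85) + (0.065 + 0.51²/2)·0.25] / 0.2550 = [0.1625 + 0.0488] / 0.2550 = 0.8286 → 0.83
d₂ = d₁ − σ√T = 0.8286 − 0.2550 = 0.5736 → 0.57
Pr(exercise) under Q = N(d₂) = 0.7157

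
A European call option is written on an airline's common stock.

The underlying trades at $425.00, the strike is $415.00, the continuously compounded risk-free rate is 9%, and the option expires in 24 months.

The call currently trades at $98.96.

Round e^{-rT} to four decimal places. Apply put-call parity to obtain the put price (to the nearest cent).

$20.61

e^(−rT) = e^(−0.09·2) = 0.8353
Put-call parity: C − P = S − K·e^(−rT) = 425 − 415·0.8353 = 425 − 346.6495 = 78.3505
P = C − (C − P) = 98.96 − (78.3505) = 20.6095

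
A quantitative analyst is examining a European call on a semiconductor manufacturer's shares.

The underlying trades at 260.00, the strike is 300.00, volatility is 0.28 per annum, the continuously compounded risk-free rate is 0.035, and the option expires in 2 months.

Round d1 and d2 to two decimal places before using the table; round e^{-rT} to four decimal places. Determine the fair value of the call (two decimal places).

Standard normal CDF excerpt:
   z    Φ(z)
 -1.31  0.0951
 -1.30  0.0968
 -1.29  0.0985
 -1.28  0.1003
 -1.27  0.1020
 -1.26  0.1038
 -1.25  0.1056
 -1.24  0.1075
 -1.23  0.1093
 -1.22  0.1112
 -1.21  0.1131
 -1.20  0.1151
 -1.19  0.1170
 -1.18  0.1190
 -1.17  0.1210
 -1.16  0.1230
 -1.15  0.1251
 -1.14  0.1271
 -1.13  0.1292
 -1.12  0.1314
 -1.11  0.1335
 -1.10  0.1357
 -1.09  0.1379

2.09

T = 0.1667;  σ√T = 0.1143
d₁ = [ln(260/300) + (0.035 + 0.28²/2)·0.1667] / 0.1143 = [-0.1431 + 0.0124] / 0.1143 = -1.1437 which rounds to -1.14
d₂ = d₁ − σ√T = -1.1437 − 0.1143 = -1.2580 which rounds to -1.26
e^(−rT) = e^(−0.035·0.1667) = 0.9942
N(d₁) = N(-1.14) = 0.1271;  N(d₂) = N(-1.26) = 0.1038
C = 260·0.1271 − 300·0.9942·0.1038 = 33.0460 − 30.9594 = 2.0866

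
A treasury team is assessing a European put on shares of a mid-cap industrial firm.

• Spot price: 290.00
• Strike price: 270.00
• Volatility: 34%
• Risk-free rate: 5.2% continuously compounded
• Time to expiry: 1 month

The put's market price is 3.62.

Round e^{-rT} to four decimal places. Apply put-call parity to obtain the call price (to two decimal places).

e^(−rT) = e^(−0.052·0.08333) = 0.9957
Put-call parity: C − P = S − K·e^(−rT) = 290 − 270·0.9957 = 290 − 268.8390 = 21.1610
C = P + (C − P) = 3.62 + (21.1610) = 24.7810

24.78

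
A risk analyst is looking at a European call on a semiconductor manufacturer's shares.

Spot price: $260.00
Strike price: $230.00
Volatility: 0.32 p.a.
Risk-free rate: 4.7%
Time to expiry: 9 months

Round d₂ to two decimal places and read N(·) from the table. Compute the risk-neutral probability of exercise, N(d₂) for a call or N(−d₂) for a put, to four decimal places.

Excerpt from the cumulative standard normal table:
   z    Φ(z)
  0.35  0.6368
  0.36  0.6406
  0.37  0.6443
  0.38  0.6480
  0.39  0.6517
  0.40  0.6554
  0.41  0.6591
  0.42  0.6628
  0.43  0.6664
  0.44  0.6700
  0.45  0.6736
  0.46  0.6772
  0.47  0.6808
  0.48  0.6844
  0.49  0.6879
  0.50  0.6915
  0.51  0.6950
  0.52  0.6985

0.6664

T = 0.75;  σ√T = 0.2771
ln(S/K) + (r + σ²/2)T = ln(260/230) + (0.047 + 0.32²/2)·0.75 = 0.1226 + 0.0737 = 0.1963
d₁ = 0.1963 / 0.2771 = 0.7082 ≈ 0.71
d₂ = d₁ − σ√T = 0.7082 − 0.2771 = 0.4310 ≈ 0.43
Risk-neutral Pr[S_T > K] = N(d₂) = N(0.43) = 0.6664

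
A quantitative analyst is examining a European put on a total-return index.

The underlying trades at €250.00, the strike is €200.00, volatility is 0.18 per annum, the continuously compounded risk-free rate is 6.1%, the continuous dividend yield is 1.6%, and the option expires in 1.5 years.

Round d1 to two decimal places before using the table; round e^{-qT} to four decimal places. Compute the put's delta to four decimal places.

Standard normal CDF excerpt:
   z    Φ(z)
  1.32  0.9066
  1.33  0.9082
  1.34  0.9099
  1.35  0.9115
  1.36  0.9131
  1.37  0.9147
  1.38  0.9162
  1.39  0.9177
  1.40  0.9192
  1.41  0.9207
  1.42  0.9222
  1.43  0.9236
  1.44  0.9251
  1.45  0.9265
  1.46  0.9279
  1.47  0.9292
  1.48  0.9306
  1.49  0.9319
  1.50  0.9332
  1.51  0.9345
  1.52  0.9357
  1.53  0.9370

σ√T = 0.18 × 1.2247 = 0.2205
d₁ = [ln(250/200) + (0.061 − 0.016 + 0.18²/2)·1.5] / 0.2205 = [0.2231 + 0.0918] / 0.2205 = 1.4286 ⇒ 1.43
N(d₁) = N(1.43) = 0.9236
Δ_put = exp(−qT)·(N(d₁) − 1) = 0.9763·(0.9236 − 1) = -0.0746

-0.0746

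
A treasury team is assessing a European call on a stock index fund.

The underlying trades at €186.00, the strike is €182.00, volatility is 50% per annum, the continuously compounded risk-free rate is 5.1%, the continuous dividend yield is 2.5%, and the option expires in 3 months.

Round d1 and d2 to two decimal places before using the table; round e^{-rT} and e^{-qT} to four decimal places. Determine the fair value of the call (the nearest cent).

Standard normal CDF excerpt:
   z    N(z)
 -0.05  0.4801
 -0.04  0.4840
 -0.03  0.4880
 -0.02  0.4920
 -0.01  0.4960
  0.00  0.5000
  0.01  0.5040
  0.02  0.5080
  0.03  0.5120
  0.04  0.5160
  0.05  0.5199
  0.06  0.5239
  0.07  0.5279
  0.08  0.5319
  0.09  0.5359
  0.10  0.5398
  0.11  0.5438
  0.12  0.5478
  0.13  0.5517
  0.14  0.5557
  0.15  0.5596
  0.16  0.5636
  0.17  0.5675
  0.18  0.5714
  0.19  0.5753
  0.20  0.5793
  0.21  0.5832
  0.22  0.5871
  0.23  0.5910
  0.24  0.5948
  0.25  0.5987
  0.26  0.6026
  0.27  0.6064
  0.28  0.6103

T = 0.25;  σ√T = 0.2500
ln(S/K) + (r − q + σ²/2)T = ln(186/182) + (0.051 − 0.025 + 0.5²/2)·0.25 = 0.0217 + 0.0377 = 0.0595
d₁ = 0.0595 / 0.2500 = 0.2380 → 0.24
d₂ = d₁ − σ√T = 0.2380 − 0.2500 = -0.0120 → -0.01
e^(−qT) = e^(−0.025·0.25) = 0.9938;  e^(−rT) = e^(−0.051·0.25) = 0.9873
N(d₁) = N(0.24) = 0.5948;  N(d₂) = N(-0.01) = 0.4960
C = 186·0.9938·0.5948 − 182·0.9873·0.4960 = 109.9469 − 89.1255 = 20.8213

€20.82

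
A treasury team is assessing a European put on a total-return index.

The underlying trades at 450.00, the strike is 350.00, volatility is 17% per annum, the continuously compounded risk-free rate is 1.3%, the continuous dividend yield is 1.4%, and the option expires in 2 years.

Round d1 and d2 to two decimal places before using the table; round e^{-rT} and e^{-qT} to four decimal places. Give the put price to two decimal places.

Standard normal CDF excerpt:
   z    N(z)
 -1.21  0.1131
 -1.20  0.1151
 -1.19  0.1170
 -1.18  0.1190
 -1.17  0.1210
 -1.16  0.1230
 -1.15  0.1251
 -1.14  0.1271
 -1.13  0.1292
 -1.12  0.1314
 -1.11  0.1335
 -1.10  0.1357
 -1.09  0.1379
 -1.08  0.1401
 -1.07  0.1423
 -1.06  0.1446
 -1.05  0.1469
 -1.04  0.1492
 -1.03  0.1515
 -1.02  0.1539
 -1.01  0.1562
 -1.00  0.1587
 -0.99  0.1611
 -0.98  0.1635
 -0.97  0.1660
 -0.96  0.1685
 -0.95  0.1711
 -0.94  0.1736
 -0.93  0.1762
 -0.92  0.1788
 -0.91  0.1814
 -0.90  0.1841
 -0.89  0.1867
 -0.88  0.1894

7.15

T = 2;  σ√T = 0.2404
d₁ = [ln(450/350) + (0.013 − 0.014 + ½·0.17²)·2] / (σ√T) = (0.2513 + 0.0269) / 0.2404 = 1.1572 ⇒ 1.16
d₂ = 1.1572 − 0.2404 = 0.9168 ⇒ 0.92
exp(−qT) = exp(−0.014·2) = 0.9724;  exp(−rT) = exp(−0.013·2) = 0.9743
P = 350·0.9743·N(-0.92) − 450·0.9724·N(-1.16) = 350·0.9743·0.1788 − 450·0.9724·0.1230 = 60.9717 − 53.8223 = 7.1494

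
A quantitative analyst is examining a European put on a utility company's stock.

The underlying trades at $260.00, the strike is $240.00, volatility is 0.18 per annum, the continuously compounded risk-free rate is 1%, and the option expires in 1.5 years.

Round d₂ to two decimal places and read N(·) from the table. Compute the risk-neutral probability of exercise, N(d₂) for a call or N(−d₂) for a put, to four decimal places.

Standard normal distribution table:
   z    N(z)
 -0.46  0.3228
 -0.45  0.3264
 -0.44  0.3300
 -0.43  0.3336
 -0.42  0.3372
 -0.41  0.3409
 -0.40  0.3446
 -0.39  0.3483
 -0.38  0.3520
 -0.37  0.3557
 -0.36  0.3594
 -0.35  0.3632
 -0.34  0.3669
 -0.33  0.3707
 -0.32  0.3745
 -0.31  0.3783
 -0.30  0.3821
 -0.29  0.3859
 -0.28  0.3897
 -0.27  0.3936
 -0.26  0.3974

0.3745

T = 1.5;  σ√T = 0.2205
d₁ = [ln(260/240) + (0.01 + ½·0.18²)·1.5] / (σ√T) = (0.0800 + 0.0393) / 0.2205 = 0.5413 which rounds to 0.54
d₂ = 0.5413 − 0.2205 = 0.3209 which rounds to 0.32
Risk-neutral Pr[S_T < K] = N(−d₂) = N(-0.32) = 0.3745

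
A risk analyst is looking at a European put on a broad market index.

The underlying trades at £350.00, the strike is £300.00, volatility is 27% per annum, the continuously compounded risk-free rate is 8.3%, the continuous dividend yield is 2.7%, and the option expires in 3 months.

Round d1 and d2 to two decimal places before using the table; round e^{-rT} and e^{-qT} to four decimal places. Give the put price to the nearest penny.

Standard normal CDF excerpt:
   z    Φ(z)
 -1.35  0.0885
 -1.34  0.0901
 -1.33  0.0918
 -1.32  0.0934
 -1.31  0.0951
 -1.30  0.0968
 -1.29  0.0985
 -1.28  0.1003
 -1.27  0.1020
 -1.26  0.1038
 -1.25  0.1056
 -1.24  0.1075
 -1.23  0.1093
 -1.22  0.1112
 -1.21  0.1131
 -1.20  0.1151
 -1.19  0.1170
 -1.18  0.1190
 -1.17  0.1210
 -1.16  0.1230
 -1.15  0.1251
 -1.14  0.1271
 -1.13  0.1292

£1.91

σ√T = 0.27 × 0.5000 = 0.1350
d₁ = [ln(350/300) + (0.083 − 0.027 + 0.27²/2)·0.25] / 0.1350 = [0.1542 + 0.0231] / 0.1350 = 1.3131 ⇒ 1.31
d₂ = d₁ − σ√T = 1.3131 − 0.1350 = 1.1781 ⇒ 1.18
exp(−qT) = exp(−0.027·0.25) = 0.9933;  exp(−rT) = exp(−0.083·0.25) = 0.9795
P = 300·0.9795·N(-1.18) − 350·0.9933·N(-1.31) = 300·0.9795·0.1190 − 350·0.9933·0.0951 = 34.9682 − 33.0620 = 1.9062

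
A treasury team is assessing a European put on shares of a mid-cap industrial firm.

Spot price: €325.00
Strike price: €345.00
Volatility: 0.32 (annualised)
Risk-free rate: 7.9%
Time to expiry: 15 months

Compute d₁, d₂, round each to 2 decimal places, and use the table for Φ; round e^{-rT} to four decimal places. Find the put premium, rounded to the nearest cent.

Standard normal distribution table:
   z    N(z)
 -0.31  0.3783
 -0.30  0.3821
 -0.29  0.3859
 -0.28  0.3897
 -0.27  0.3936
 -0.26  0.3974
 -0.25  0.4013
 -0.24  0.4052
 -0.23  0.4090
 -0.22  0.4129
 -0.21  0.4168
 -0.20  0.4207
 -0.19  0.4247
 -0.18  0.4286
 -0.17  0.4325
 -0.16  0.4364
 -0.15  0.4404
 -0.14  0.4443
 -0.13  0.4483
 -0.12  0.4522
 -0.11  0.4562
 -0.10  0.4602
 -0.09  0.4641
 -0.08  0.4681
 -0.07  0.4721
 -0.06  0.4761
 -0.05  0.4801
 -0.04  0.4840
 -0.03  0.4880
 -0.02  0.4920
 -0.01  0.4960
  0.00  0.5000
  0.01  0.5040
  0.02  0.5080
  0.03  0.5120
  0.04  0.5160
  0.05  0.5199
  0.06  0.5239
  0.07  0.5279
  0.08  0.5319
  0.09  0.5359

€39.59

σ√T = 0.32·√1.25 = 0.3578
d₁ = [ln(325/345) + (0.079 + 0.32²/2)·1.25] / 0.3578 = [-0.0597 + 0.1628] / 0.3578 = 0.2880 ≈ 0.29
d₂ = d₁ − σ√T = 0.2880 − 0.3578 = -0.0698 ≈ -0.07
exp(−rT) = exp(−0.079·1.25) = 0.9060
P = 345·0.9060·N(0.07) − 325·N(-0.29) = 345·0.9060·0.5279 − 325·0.3859 = 165.0057 − 125.4175 = 39.5882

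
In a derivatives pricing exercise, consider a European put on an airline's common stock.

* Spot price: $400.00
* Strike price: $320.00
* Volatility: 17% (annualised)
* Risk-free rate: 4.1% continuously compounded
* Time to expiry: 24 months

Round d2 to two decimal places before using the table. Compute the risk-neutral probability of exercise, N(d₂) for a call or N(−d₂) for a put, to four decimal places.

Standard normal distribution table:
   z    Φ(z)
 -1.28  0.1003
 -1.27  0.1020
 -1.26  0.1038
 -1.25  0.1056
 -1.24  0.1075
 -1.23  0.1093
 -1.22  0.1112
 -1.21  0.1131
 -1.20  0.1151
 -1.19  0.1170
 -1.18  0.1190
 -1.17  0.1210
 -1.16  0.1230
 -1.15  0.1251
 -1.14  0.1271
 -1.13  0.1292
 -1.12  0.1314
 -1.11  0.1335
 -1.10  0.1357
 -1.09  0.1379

0.1251

σ√T = 0.17 × 1.4142 = 0.2404
d₁ = [ln(400/320) + (0.041 + 0.17²/2)·2] / 0.2404 = [0.2231 + 0.1109] / 0.2404 = 1.3894 ⇒ 1.39
d₂ = d₁ − σ√T = 1.3894 − 0.2404 = 1.1490 ⇒ 1.15
Risk-neutral Pr[S_T < K] = N(−d₂) = N(-1.15) = 0.1251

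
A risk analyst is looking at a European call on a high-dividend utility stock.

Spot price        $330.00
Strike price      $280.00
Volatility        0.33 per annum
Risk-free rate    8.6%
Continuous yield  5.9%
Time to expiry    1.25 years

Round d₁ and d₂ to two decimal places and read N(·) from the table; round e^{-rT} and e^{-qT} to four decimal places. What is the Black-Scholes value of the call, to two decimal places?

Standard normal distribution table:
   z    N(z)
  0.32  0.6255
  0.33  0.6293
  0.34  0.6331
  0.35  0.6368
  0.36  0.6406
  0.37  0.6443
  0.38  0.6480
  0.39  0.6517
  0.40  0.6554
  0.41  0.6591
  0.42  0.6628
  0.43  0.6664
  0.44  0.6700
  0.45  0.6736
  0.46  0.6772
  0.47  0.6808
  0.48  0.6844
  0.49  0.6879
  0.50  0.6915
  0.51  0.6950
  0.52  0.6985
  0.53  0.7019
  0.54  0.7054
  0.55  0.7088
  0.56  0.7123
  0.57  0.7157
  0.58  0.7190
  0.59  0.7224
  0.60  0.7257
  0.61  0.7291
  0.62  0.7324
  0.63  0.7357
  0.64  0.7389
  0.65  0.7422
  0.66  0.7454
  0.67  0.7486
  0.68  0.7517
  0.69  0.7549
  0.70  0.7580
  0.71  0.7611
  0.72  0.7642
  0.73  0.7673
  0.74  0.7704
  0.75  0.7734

$74.12

σ√T = 0.33·√1.25 = 0.3690
d₁ = [ln(330/280) + (0.086 − 0.059 + 0.33²/2)·1.25] / 0.3690 = [0.1643 + 0.1018] / 0.3690 = 0.7213 ⇒ 0.72
d₂ = d₁ − σ√T = 0.7213 − 0.3690 = 0.3523 ⇒ 0.35
e^(−qT) = e^(−0.059·1.25) = 0.9289;  e^(−rT) = e^(−0.086·1.25) = 0.8981
C = 330·0.9289·N(0.72) − 280·0.8981·N(0.35) = 330·0.9289·0.7642 − 280·0.8981·0.6368 = 234.2556 − 160.1348 = 74.1208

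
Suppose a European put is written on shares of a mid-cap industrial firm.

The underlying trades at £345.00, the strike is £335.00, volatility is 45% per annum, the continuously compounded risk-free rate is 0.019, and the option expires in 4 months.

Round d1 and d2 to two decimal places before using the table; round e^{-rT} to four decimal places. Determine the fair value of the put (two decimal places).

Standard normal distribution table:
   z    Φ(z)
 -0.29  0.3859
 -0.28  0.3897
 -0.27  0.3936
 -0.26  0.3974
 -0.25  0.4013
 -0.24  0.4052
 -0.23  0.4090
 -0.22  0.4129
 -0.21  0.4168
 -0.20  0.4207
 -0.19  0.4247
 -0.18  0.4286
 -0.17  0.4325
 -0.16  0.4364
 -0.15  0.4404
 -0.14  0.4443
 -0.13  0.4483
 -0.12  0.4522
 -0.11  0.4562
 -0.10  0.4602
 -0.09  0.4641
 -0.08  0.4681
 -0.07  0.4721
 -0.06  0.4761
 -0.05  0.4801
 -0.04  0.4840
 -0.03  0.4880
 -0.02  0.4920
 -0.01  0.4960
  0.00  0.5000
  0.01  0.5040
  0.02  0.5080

£29.32

T = 0.3333;  σ√T = 0.2598
d₁ = [ln(345/335) + (0.019 + ½·0.45²)·0.3333] / (σ√T) = (0.0294 + 0.0401) / 0.2598 = 0.2675 → 0.27
d₂ = 0.2675 − 0.2598 = 0.0077 → 0.01
e^(−rT) = e^(−0.019·0.3333) = 0.9937
P = 335·0.9937·N(-0.01) − 345·N(-0.27) = 335·0.9937·0.4960 − 345·0.3936 = 165.1132 − 135.7920 = 29.3212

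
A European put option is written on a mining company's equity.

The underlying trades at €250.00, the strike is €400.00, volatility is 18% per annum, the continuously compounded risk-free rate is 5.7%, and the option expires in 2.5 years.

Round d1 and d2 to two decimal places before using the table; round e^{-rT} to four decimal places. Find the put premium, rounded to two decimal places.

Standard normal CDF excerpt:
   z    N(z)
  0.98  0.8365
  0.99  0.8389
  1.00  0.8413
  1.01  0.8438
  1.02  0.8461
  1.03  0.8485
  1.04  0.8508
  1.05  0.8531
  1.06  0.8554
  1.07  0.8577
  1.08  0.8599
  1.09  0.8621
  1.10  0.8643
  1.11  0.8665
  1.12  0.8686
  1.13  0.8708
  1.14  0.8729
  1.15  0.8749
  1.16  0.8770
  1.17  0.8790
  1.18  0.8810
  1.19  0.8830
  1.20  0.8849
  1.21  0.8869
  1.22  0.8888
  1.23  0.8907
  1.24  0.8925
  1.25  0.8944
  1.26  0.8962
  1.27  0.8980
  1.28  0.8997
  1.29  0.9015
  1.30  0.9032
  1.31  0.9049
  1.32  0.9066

σ√T = 0.18·√2.5 = 0.2846
d₁ = [ln(250/400) + (0.057 + 0.18²/2)·2.5] / 0.2846 = [-0.4700 + 0.1830] / 0.2846 = -1.0084 ≈ -1.01
d₂ = d₁ − σ√T = -1.0084 − 0.2846 = -1.2930 ≈ -1.29
exp(−rT) = exp(−0.057·2.5) = 0.8672
N(−d₂) = N(1.29) = 0.9015;  N(−d₁) = N(1.01) = 0.8438
P = 400·0.8672·0.9015 − 250·0.8438 = 312.7123 − 210.9500 = 101.7623

€101.76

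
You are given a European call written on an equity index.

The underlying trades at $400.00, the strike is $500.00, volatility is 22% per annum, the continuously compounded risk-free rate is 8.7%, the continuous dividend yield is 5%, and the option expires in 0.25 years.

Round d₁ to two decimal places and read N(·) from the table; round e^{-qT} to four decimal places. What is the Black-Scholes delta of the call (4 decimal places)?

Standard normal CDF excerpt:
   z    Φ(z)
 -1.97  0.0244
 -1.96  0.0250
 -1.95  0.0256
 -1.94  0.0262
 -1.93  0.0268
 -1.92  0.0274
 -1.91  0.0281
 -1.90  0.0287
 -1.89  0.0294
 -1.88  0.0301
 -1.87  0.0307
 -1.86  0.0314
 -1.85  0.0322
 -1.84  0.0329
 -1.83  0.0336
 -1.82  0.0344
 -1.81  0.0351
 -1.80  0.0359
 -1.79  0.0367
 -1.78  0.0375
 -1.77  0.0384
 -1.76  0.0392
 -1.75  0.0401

σ√T = 0.22 × 0.5000 = 0.1100
ln(S/K) + (r − q + σ²/2)T = ln(400/500) + (0.087 − 0.05 + 0.22²/2)·0.25 = -0.2231 + 0.0153 = -0.2078
d₁ = -0.2078 / 0.1100 = -1.8895 → -1.89
N(d₁) = N(-1.89) = 0.0294
Δ_call = exp(−qT)·N(d₁) = 0.9876·0.0294 = 0.0290

0.0290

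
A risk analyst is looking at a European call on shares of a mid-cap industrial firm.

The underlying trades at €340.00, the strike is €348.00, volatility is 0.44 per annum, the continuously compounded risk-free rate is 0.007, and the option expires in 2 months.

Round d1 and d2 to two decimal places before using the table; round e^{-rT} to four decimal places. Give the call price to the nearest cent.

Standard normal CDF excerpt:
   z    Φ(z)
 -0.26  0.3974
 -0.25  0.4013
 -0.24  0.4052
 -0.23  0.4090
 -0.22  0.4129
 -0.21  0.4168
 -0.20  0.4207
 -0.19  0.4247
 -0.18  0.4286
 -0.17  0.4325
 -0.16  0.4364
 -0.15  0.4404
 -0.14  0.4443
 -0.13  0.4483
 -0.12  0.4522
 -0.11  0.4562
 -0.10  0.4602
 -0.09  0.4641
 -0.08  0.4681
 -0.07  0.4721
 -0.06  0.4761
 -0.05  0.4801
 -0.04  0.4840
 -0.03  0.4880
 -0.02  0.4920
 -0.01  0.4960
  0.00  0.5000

€21.05

σ√T = 0.44·√0.1667 = 0.1796
d₁ = [ln(340/348) + (0.007 + 0.44²/2)·0.1667] / 0.1796 = [-0.0233 + 0.0173] / 0.1796 = -0.0332 ⇒ -0.03
d₂ = d₁ − σ√T = -0.0332 − 0.1796 = -0.2128 ⇒ -0.21
e^(−rT) = e^(−0.007·0.1667) = 0.9988
N(d₁) = N(-0.03) = 0.4880;  N(d₂) = N(-0.21) = 0.4168
C = 340·0.4880 − 348·0.9988·0.4168 = 165.9200 − 144.8723 = 21.0477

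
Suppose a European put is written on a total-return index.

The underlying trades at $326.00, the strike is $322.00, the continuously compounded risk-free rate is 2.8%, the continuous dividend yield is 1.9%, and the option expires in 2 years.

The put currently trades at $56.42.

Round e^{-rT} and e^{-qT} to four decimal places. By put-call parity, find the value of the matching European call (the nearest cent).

e^(−qT) = e^(−0.019·2) = 0.9627;  e^(−rT) = e^(−0.028·2) = 0.9455
Put-call parity: C − P = S·e^(−qT) − K·e^(−rT) = 326·0.9627 − 322·0.9455 = 313.8402 − 304.4510 = 9.3892
C = P + (C − P) = 56.42 + (9.3892) = 65.8092

$65.81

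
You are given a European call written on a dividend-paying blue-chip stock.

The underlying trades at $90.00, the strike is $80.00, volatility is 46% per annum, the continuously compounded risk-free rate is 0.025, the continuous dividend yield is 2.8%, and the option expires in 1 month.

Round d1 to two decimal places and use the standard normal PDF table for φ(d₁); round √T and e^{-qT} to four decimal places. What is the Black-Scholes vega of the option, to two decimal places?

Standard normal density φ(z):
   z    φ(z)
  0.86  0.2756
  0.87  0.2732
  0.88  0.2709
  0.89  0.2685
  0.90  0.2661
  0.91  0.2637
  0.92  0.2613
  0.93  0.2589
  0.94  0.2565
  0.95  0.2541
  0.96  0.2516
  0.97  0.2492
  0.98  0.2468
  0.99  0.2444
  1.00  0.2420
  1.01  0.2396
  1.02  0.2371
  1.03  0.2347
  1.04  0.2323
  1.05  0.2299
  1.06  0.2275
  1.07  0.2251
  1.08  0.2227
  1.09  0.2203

T = 0.08333;  σ√T = 0.1328
ln(S/K) + (r − q + σ²/2)T = ln(90/80) + (0.025 − 0.028 + 0.46²/2)·0.08333 = 0.1178 + 0.0086 = 0.1263
d₁ = 0.1263 / 0.1328 = 0.9515 which rounds to 0.95
√T = √0.08333 = 0.2887
φ(d₁) = φ(0.95) = 0.2541
exp(−qT) = exp(−0.028·0.08333) = 0.9977
vega = S·exp(−qT)·φ(d₁)·√T = 90·0.9977·0.2541·0.2887 = 6.5871

6.59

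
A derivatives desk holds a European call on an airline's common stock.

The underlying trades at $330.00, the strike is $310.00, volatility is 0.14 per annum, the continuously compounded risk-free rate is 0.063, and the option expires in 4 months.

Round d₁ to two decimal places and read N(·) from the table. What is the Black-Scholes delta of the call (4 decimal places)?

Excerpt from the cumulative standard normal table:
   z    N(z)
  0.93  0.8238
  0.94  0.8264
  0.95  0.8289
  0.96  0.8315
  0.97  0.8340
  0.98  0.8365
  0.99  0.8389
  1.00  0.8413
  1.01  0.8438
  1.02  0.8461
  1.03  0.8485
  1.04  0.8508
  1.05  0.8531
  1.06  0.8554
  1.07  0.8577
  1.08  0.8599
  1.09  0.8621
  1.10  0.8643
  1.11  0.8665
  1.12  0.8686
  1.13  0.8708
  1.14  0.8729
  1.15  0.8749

0.8577

T = 0.3333;  σ√T = 0.0808
d₁ = [ln(330/310) + (0.063 + 0.14²/2)·0.3333] / 0.0808 = [0.0625 + 0.0243] / 0.0808 = 1.0737 ≈ 1.07
N(d₁) = N(1.07) = 0.8577
Δ_call = N(d₁) = 0.8577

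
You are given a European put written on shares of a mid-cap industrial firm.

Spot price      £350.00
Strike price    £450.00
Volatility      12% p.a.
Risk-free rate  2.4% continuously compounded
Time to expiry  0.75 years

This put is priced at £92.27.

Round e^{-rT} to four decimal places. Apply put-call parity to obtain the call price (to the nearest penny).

e^(−rT) = e^(−0.024·0.75) = 0.9822
Put-call parity: C − P = S − K·e^(−rT) = 350 − 450·0.9822 = 350 − 441.9900 = -91.9900
C = P + (C − P) = 92.27 + (-91.9900) = 0.2800

£0.28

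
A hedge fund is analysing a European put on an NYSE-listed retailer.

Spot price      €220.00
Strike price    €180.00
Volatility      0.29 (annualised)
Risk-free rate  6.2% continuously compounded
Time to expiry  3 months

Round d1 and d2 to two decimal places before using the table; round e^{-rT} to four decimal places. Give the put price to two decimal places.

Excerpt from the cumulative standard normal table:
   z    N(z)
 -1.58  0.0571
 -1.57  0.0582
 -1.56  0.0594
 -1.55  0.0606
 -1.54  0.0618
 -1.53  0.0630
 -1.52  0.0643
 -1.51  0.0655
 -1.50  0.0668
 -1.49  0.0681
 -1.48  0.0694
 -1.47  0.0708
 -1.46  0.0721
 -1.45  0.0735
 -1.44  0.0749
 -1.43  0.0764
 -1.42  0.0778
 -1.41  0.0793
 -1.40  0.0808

T = 0.25;  σ√T = 0.1450
d₁ = [ln(220/180) + (0.062 + 0.29²/2)·0.25] / 0.1450 = [0.2007 + 0.0260] / 0.1450 = 1.5633 ⇒ 1.56
d₂ = d₁ − σ√T = 1.5633 − 0.1450 = 1.4183 ⇒ 1.42
exp(−rT) = exp(−0.062·0.25) = 0.9846
N(−d₂) = N(-1.42) = 0.0778;  N(−d₁) = N(-1.56) = 0.0594
P = 180·0.9846·0.0778 − 220·0.0594 = 13.7883 − 13.0680 = 0.7203

€0.72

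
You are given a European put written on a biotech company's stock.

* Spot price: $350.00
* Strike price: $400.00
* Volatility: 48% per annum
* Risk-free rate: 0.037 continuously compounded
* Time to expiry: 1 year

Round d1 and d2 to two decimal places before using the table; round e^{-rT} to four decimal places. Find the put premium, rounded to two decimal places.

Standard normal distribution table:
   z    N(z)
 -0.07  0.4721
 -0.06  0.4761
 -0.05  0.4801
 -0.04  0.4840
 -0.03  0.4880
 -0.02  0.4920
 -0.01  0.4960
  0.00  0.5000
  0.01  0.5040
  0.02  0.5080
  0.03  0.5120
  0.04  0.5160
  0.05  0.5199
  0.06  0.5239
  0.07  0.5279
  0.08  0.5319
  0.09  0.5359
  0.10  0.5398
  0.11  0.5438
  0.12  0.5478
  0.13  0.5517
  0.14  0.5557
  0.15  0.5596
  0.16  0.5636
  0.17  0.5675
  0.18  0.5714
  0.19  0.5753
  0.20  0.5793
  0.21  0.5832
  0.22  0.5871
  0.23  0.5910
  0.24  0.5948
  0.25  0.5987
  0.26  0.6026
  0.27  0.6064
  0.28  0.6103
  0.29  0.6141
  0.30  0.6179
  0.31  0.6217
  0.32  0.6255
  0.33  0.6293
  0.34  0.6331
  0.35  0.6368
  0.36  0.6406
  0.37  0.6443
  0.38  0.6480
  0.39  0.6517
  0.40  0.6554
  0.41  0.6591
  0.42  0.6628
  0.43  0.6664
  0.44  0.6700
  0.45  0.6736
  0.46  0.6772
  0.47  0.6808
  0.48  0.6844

T = 1;  σ√T = 0.4800
d₁ = [ln(350/400) + (0.037 + 0.48²/2)·1] / 0.4800 = [-0.1335 + 0.1522] / 0.4800 = 0.0389 → 0.04
d₂ = d₁ − σ√T = 0.0389 − 0.4800 = -0.4411 → -0.44
e^(−rT) = e^(−0.037·1) = 0.9637
N(−d₂) = N(0.44) = 0.6700;  N(−d₁) = N(-0.04) = 0.4840
P = 400·0.9637·0.6700 − 350·0.4840 = 258.2716 − 169.4000 = 88.8716

$88.87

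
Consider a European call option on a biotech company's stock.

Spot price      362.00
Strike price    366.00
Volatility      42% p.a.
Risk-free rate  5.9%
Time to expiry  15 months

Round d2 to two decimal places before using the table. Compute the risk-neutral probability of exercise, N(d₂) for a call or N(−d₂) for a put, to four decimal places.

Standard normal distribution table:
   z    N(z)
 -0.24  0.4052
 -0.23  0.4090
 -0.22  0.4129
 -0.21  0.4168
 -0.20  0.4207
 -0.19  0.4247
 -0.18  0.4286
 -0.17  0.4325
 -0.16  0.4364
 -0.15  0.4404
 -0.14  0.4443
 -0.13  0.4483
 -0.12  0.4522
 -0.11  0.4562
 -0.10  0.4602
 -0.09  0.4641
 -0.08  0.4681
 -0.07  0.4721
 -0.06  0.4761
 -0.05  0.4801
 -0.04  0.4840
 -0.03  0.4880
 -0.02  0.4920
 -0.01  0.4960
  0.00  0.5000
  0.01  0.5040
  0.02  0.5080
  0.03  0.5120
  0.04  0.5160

0.4602

σ√T = 0.42 × 1.1180 = 0.4696
ln(S/K) + (r + σ²/2)T = ln(362/366) + (0.059 + 0.42²/2)·1.25 = -0.0110 + 0.1840 = 0.1730
d₁ = 0.1730 / 0.4696 = 0.3684 ⇒ 0.37
d₂ = d₁ − σ√T = 0.3684 − 0.4696 = -0.1011 ⇒ -0.10
Risk-neutral Pr[S_T > K] = N(d₂) = N(-0.10) = 0.4602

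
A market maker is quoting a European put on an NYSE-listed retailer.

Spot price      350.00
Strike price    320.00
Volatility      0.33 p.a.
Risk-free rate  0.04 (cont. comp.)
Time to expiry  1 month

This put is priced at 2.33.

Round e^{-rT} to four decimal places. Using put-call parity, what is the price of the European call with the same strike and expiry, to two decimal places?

exp(−rT) = exp(−0.04·0.08333) = 0.9967
Put-call parity: C − P = S − K·e^(−rT) = 350 − 320·0.9967 = 350 − 318.9440 = 31.0560
C = P + (C − P) = 2.33 + (31.0560) = 33.3860

33.39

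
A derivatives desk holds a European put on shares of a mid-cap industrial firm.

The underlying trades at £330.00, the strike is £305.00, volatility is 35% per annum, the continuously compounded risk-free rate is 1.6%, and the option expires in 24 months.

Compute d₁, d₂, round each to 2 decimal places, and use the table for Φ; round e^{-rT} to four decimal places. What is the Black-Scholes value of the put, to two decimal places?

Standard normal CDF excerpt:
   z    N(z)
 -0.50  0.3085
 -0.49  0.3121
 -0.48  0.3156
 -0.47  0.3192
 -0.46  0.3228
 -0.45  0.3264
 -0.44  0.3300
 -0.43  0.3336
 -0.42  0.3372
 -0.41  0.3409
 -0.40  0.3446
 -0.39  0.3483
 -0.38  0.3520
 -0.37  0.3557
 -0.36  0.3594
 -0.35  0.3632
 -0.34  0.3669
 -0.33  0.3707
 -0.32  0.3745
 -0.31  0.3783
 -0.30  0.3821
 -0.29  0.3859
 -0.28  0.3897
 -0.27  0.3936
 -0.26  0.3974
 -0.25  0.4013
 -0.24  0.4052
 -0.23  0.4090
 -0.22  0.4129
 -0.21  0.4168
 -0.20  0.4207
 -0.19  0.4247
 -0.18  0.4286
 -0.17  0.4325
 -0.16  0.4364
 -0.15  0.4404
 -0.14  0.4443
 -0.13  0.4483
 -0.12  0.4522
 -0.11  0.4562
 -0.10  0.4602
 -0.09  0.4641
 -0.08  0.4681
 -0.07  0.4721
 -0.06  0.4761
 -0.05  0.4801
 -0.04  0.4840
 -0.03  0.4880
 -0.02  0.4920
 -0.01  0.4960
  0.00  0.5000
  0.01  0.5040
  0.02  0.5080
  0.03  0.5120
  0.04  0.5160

£44.72

T = 2;  σ√T = 0.4950
d₁ = [ln(330/305) + (0.016 + ½·0.35²)·2] / (σ√T) = (0.0788 + 0.1545) / 0.4950 = 0.4713 ≈ 0.47
d₂ = 0.4713 − 0.4950 = -0.0237 ≈ -0.02
e^(−rT) = e^(−0.016·2) = 0.9685
P = 305·0.9685·N(0.02) − 330·N(-0.47) = 305·0.9685·0.5080 − 330·0.3192 = 150.0594 − 105.3360 = 44.7234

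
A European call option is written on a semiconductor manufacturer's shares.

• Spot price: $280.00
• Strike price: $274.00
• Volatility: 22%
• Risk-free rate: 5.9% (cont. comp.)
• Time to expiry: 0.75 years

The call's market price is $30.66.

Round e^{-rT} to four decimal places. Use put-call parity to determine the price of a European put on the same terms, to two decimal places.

exp(−rT) = exp(−0.059·0.75) = 0.9567
Put-call parity: C − P = S − K·e^(−rT) = 280 − 274·0.9567 = 280 − 262.1358 = 17.8642
P = C − (C − P) = 30.66 − (17.8642) = 12.7958

$12.80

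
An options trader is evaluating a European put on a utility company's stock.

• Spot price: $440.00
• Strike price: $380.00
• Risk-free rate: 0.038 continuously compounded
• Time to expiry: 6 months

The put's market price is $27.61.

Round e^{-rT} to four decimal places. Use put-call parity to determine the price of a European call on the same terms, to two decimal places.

exp(−rT) = exp(−0.038·0.5) = 0.9812
Put-call parity: C − P = S − K·e^(−rT) = 440 − 380·0.9812 = 440 − 372.8560 = 67.1440
C = P + (C − P) = 27.61 + (67.1440) = 94.7540

$94.75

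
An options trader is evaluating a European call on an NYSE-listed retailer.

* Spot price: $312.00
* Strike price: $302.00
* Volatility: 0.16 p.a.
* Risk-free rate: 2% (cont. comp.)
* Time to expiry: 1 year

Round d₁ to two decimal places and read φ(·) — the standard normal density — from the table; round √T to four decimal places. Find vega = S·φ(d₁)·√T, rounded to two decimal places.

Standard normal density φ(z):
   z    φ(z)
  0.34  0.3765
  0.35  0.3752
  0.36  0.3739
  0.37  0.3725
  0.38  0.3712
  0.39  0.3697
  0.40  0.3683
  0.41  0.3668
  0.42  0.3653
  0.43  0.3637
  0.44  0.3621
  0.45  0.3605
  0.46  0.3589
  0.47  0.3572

T = 1;  σ√T = 0.1600
d₁ = [ln(312/302) + (0.02 + 0.16²/2)·1] / 0.1600 = [0.0326 + 0.0328] / 0.1600 = 0.4086 ≈ 0.41
√T = √1 = 1.0000
φ(d₁) = φ(0.41) = 0.3668
vega = S·φ(d₁)·√T = 312·0.3668·1.0000 = 114.4416

114.44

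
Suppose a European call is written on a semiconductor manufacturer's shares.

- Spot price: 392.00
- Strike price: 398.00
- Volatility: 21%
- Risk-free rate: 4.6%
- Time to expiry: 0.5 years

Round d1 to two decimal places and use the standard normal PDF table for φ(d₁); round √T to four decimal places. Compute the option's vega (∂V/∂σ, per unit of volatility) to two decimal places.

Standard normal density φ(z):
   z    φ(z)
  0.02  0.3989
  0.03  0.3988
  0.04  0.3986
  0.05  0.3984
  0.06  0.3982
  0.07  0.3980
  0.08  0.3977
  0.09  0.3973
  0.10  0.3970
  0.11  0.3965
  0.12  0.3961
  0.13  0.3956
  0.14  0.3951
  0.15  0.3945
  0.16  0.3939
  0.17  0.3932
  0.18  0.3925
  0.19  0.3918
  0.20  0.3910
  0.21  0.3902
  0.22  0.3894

109.65

σ√T = 0.21·√0.5 = 0.1485
d₁ = [ln(392/398) + (0.046 + ½·0.21²)·0.5] / (σ√T) = (-0.0152 + 0.0340) / 0.1485 = 0.1268 ⇒ 0.13
√T = √0.5 = 0.7071
φ(d₁) = φ(0.13) = 0.3956
vega = S·φ(d₁)·√T = 392·0.3956·0.7071 = 109.6537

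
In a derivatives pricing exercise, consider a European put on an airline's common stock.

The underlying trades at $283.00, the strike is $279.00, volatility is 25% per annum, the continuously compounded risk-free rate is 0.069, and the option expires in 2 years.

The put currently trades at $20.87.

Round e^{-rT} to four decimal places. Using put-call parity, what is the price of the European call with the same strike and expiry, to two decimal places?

e^(−rT) = e^(−0.069·2) = 0.8711
Put-call parity: C − P = S − K·e^(−rT) = 283 − 279·0.8711 = 283 − 243.0369 = 39.9631
C = P + (C − P) = 20.87 + (39.9631) = 60.8331

$60.83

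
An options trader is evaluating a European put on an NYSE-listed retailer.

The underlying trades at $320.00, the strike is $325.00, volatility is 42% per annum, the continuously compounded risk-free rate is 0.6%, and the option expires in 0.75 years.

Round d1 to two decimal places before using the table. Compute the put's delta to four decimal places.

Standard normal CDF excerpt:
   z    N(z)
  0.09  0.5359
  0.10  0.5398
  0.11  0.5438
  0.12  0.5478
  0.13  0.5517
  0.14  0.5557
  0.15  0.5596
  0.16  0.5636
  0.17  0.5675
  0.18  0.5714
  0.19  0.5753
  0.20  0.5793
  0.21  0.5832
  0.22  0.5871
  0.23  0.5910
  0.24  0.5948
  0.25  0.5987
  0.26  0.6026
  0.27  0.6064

T = 0.75;  σ√T = 0.3637
d₁ = [ln(320/325) + (0.006 + 0.42²/2)·0.75] / 0.3637 = [-0.0155 + 0.0706] / 0.3637 = 0.1516 which rounds to 0.15
N(d₁) = N(0.15) = 0.5596
Δ_put = N(d₁) − 1 = 0.5596 − 1 = -0.4404

-0.4404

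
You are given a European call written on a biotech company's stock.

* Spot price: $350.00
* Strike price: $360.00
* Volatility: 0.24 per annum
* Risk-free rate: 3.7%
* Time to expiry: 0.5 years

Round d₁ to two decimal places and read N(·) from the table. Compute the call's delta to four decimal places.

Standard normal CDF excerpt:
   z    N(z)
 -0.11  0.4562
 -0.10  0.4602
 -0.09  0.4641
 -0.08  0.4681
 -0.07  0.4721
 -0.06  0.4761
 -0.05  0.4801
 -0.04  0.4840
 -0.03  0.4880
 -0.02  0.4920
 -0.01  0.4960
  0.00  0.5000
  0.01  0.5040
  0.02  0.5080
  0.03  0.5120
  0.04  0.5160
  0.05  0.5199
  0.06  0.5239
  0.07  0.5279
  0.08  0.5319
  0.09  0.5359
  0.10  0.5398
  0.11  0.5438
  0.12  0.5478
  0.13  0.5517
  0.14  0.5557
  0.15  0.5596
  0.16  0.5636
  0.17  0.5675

0.5120

σ√T = 0.24 × 0.7071 = 0.1697
d₁ = [ln(350/360) + (0.037 + 0.24²/2)·0.5] / 0.1697 = [-0.0282 + 0.0329] / 0.1697 = 0.0279 ⇒ 0.03
N(d₁) = N(0.03) = 0.5120
Δ_call = N(d₁) = 0.5120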